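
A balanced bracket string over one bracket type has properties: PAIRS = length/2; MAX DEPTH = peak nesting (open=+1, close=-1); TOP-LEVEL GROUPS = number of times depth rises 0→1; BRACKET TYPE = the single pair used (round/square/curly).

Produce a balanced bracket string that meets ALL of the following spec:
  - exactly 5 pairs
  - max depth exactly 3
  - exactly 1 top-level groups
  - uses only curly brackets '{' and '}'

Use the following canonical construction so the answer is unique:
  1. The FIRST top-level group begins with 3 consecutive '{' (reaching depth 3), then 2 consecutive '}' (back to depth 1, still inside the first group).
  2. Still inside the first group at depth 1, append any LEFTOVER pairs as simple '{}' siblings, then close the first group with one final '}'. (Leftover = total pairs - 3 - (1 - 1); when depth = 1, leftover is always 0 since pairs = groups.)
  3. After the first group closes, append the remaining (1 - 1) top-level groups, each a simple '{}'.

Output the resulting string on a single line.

Spec: pairs=5 depth=3 groups=1
Leftover pairs = 5 - 3 - (1-1) = 2
First group: deep chain of depth 3 + 2 sibling pairs
Remaining 0 groups: simple '{}' each

Answer: {{{}}{}{}}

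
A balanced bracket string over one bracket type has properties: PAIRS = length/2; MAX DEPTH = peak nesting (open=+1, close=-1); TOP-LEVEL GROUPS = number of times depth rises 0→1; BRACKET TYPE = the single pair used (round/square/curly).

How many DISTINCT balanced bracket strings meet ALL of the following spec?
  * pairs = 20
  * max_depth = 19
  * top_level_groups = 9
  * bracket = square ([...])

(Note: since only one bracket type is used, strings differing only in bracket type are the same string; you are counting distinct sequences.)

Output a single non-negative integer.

Spec: pairs=20 depth=19 groups=9
Count(depth <= 19) = 24582285
Count(depth <= 18) = 24582285
Count(depth == 19) = 24582285 - 24582285 = 0

Answer: 0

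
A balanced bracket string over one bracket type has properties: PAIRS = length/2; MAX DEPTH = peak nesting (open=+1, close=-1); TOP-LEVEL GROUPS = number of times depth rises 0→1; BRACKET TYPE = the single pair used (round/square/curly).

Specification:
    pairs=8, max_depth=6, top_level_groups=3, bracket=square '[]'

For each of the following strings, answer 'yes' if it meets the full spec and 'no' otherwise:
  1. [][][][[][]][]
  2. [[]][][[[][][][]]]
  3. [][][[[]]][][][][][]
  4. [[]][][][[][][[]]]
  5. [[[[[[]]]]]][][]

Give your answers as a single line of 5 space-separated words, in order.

Answer: no no no no yes

Derivation:
String 1 '[][][][[][]][]': depth seq [1 0 1 0 1 0 1 2 1 2 1 0 1 0]
  -> pairs=7 depth=2 groups=5 -> no
String 2 '[[]][][[[][][][]]]': depth seq [1 2 1 0 1 0 1 2 3 2 3 2 3 2 3 2 1 0]
  -> pairs=9 depth=3 groups=3 -> no
String 3 '[][][[[]]][][][][][]': depth seq [1 0 1 0 1 2 3 2 1 0 1 0 1 0 1 0 1 0 1 0]
  -> pairs=10 depth=3 groups=8 -> no
String 4 '[[]][][][[][][[]]]': depth seq [1 2 1 0 1 0 1 0 1 2 1 2 1 2 3 2 1 0]
  -> pairs=9 depth=3 groups=4 -> no
String 5 '[[[[[[]]]]]][][]': depth seq [1 2 3 4 5 6 5 4 3 2 1 0 1 0 1 0]
  -> pairs=8 depth=6 groups=3 -> yes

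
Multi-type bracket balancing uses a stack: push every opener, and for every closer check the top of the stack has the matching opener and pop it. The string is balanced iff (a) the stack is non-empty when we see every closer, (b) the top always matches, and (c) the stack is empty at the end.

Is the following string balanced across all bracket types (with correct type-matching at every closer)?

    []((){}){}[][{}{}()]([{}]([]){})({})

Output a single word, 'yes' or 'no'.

Answer: yes

Derivation:
pos 0: push '['; stack = [
pos 1: ']' matches '['; pop; stack = (empty)
pos 2: push '('; stack = (
pos 3: push '('; stack = ((
pos 4: ')' matches '('; pop; stack = (
pos 5: push '{'; stack = ({
pos 6: '}' matches '{'; pop; stack = (
pos 7: ')' matches '('; pop; stack = (empty)
pos 8: push '{'; stack = {
pos 9: '}' matches '{'; pop; stack = (empty)
pos 10: push '['; stack = [
pos 11: ']' matches '['; pop; stack = (empty)
pos 12: push '['; stack = [
pos 13: push '{'; stack = [{
pos 14: '}' matches '{'; pop; stack = [
pos 15: push '{'; stack = [{
pos 16: '}' matches '{'; pop; stack = [
pos 17: push '('; stack = [(
pos 18: ')' matches '('; pop; stack = [
pos 19: ']' matches '['; pop; stack = (empty)
pos 20: push '('; stack = (
pos 21: push '['; stack = ([
pos 22: push '{'; stack = ([{
pos 23: '}' matches '{'; pop; stack = ([
pos 24: ']' matches '['; pop; stack = (
pos 25: push '('; stack = ((
pos 26: push '['; stack = (([
pos 27: ']' matches '['; pop; stack = ((
pos 28: ')' matches '('; pop; stack = (
pos 29: push '{'; stack = ({
pos 30: '}' matches '{'; pop; stack = (
pos 31: ')' matches '('; pop; stack = (empty)
pos 32: push '('; stack = (
pos 33: push '{'; stack = ({
pos 34: '}' matches '{'; pop; stack = (
pos 35: ')' matches '('; pop; stack = (empty)
end: stack empty → VALID
Verdict: properly nested → yes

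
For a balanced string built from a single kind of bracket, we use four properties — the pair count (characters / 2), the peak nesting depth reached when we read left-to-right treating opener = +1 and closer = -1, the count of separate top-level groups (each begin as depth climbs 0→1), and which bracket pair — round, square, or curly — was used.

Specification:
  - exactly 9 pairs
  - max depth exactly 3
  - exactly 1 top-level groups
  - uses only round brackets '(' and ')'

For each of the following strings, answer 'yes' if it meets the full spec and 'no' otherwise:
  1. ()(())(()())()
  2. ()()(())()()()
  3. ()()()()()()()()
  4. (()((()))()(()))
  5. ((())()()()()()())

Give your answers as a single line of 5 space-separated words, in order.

Answer: no no no no yes

Derivation:
String 1 '()(())(()())()': depth seq [1 0 1 2 1 0 1 2 1 2 1 0 1 0]
  -> pairs=7 depth=2 groups=4 -> no
String 2 '()()(())()()()': depth seq [1 0 1 0 1 2 1 0 1 0 1 0 1 0]
  -> pairs=7 depth=2 groups=6 -> no
String 3 '()()()()()()()()': depth seq [1 0 1 0 1 0 1 0 1 0 1 0 1 0 1 0]
  -> pairs=8 depth=1 groups=8 -> no
String 4 '(()((()))()(()))': depth seq [1 2 1 2 3 4 3 2 1 2 1 2 3 2 1 0]
  -> pairs=8 depth=4 groups=1 -> no
String 5 '((())()()()()()())': depth seq [1 2 3 2 1 2 1 2 1 2 1 2 1 2 1 2 1 0]
  -> pairs=9 depth=3 groups=1 -> yes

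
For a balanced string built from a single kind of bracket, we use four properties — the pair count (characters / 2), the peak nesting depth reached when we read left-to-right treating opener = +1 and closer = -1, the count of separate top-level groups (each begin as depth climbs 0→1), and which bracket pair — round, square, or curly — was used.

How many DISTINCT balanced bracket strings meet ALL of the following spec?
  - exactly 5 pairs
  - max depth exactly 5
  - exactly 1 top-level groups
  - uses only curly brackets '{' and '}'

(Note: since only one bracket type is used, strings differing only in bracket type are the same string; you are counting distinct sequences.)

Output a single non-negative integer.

Spec: pairs=5 depth=5 groups=1
Count(depth <= 5) = 14
Count(depth <= 4) = 13
Count(depth == 5) = 14 - 13 = 1

Answer: 1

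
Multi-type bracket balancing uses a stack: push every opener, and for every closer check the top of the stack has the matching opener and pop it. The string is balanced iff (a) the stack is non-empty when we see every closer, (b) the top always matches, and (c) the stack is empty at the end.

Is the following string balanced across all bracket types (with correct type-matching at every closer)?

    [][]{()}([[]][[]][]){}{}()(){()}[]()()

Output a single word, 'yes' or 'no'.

pos 0: push '['; stack = [
pos 1: ']' matches '['; pop; stack = (empty)
pos 2: push '['; stack = [
pos 3: ']' matches '['; pop; stack = (empty)
pos 4: push '{'; stack = {
pos 5: push '('; stack = {(
pos 6: ')' matches '('; pop; stack = {
pos 7: '}' matches '{'; pop; stack = (empty)
pos 8: push '('; stack = (
pos 9: push '['; stack = ([
pos 10: push '['; stack = ([[
pos 11: ']' matches '['; pop; stack = ([
pos 12: ']' matches '['; pop; stack = (
pos 13: push '['; stack = ([
pos 14: push '['; stack = ([[
pos 15: ']' matches '['; pop; stack = ([
pos 16: ']' matches '['; pop; stack = (
pos 17: push '['; stack = ([
pos 18: ']' matches '['; pop; stack = (
pos 19: ')' matches '('; pop; stack = (empty)
pos 20: push '{'; stack = {
pos 21: '}' matches '{'; pop; stack = (empty)
pos 22: push '{'; stack = {
pos 23: '}' matches '{'; pop; stack = (empty)
pos 24: push '('; stack = (
pos 25: ')' matches '('; pop; stack = (empty)
pos 26: push '('; stack = (
pos 27: ')' matches '('; pop; stack = (empty)
pos 28: push '{'; stack = {
pos 29: push '('; stack = {(
pos 30: ')' matches '('; pop; stack = {
pos 31: '}' matches '{'; pop; stack = (empty)
pos 32: push '['; stack = [
pos 33: ']' matches '['; pop; stack = (empty)
pos 34: push '('; stack = (
pos 35: ')' matches '('; pop; stack = (empty)
pos 36: push '('; stack = (
pos 37: ')' matches '('; pop; stack = (empty)
end: stack empty → VALID
Verdict: properly nested → yes

Answer: yes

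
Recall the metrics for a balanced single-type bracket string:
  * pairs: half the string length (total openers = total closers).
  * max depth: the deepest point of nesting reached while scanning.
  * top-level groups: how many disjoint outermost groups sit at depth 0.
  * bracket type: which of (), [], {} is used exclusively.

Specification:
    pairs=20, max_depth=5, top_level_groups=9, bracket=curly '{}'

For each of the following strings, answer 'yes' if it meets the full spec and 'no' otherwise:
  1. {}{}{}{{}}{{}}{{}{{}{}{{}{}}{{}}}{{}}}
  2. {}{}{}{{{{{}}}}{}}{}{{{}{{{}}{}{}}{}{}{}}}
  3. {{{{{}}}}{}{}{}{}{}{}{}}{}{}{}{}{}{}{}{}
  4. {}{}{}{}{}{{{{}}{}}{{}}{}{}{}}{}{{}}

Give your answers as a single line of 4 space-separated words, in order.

String 1 '{}{}{}{{}}{{}}{{}{{}{}{{}{}}{{}}}{{}}}': depth seq [1 0 1 0 1 0 1 2 1 0 1 2 1 0 1 2 1 2 3 2 3 2 3 4 3 4 3 2 3 4 3 2 1 2 3 2 1 0]
  -> pairs=19 depth=4 groups=6 -> no
String 2 '{}{}{}{{{{{}}}}{}}{}{{{}{{{}}{}{}}{}{}{}}}': depth seq [1 0 1 0 1 0 1 2 3 4 5 4 3 2 1 2 1 0 1 0 1 2 3 2 3 4 5 4 3 4 3 4 3 2 3 2 3 2 3 2 1 0]
  -> pairs=21 depth=5 groups=6 -> no
String 3 '{{{{{}}}}{}{}{}{}{}{}{}}{}{}{}{}{}{}{}{}': depth seq [1 2 3 4 5 4 3 2 1 2 1 2 1 2 1 2 1 2 1 2 1 2 1 0 1 0 1 0 1 0 1 0 1 0 1 0 1 0 1 0]
  -> pairs=20 depth=5 groups=9 -> yes
String 4 '{}{}{}{}{}{{{{}}{}}{{}}{}{}{}}{}{{}}': depth seq [1 0 1 0 1 0 1 0 1 0 1 2 3 4 3 2 3 2 1 2 3 2 1 2 1 2 1 2 1 0 1 0 1 2 1 0]
  -> pairs=18 depth=4 groups=8 -> no

Answer: no no yes no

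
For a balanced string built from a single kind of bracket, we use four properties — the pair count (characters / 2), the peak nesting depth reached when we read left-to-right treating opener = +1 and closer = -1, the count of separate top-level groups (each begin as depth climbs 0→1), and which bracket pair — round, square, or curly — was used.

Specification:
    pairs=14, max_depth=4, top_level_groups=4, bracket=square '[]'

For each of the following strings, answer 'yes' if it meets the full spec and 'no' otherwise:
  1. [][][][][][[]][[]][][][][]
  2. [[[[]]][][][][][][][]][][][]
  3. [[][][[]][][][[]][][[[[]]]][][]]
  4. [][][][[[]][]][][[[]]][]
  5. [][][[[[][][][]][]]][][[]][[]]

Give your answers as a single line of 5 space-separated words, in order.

Answer: no yes no no no

Derivation:
String 1 '[][][][][][[]][[]][][][][]': depth seq [1 0 1 0 1 0 1 0 1 0 1 2 1 0 1 2 1 0 1 0 1 0 1 0 1 0]
  -> pairs=13 depth=2 groups=11 -> no
String 2 '[[[[]]][][][][][][][]][][][]': depth seq [1 2 3 4 3 2 1 2 1 2 1 2 1 2 1 2 1 2 1 2 1 0 1 0 1 0 1 0]
  -> pairs=14 depth=4 groups=4 -> yes
String 3 '[[][][[]][][][[]][][[[[]]]][][]]': depth seq [1 2 1 2 1 2 3 2 1 2 1 2 1 2 3 2 1 2 1 2 3 4 5 4 3 2 1 2 1 2 1 0]
  -> pairs=16 depth=5 groups=1 -> no
String 4 '[][][][[[]][]][][[[]]][]': depth seq [1 0 1 0 1 0 1 2 3 2 1 2 1 0 1 0 1 2 3 2 1 0 1 0]
  -> pairs=12 depth=3 groups=7 -> no
String 5 '[][][[[[][][][]][]]][][[]][[]]': depth seq [1 0 1 0 1 2 3 4 3 4 3 4 3 4 3 2 3 2 1 0 1 0 1 2 1 0 1 2 1 0]
  -> pairs=15 depth=4 groups=6 -> no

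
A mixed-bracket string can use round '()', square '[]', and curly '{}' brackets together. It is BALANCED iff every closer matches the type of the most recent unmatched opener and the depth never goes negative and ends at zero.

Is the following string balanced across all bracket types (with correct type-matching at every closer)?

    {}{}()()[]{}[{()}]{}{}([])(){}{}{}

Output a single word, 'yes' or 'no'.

Answer: yes

Derivation:
pos 0: push '{'; stack = {
pos 1: '}' matches '{'; pop; stack = (empty)
pos 2: push '{'; stack = {
pos 3: '}' matches '{'; pop; stack = (empty)
pos 4: push '('; stack = (
pos 5: ')' matches '('; pop; stack = (empty)
pos 6: push '('; stack = (
pos 7: ')' matches '('; pop; stack = (empty)
pos 8: push '['; stack = [
pos 9: ']' matches '['; pop; stack = (empty)
pos 10: push '{'; stack = {
pos 11: '}' matches '{'; pop; stack = (empty)
pos 12: push '['; stack = [
pos 13: push '{'; stack = [{
pos 14: push '('; stack = [{(
pos 15: ')' matches '('; pop; stack = [{
pos 16: '}' matches '{'; pop; stack = [
pos 17: ']' matches '['; pop; stack = (empty)
pos 18: push '{'; stack = {
pos 19: '}' matches '{'; pop; stack = (empty)
pos 20: push '{'; stack = {
pos 21: '}' matches '{'; pop; stack = (empty)
pos 22: push '('; stack = (
pos 23: push '['; stack = ([
pos 24: ']' matches '['; pop; stack = (
pos 25: ')' matches '('; pop; stack = (empty)
pos 26: push '('; stack = (
pos 27: ')' matches '('; pop; stack = (empty)
pos 28: push '{'; stack = {
pos 29: '}' matches '{'; pop; stack = (empty)
pos 30: push '{'; stack = {
pos 31: '}' matches '{'; pop; stack = (empty)
pos 32: push '{'; stack = {
pos 33: '}' matches '{'; pop; stack = (empty)
end: stack empty → VALID
Verdict: properly nested → yes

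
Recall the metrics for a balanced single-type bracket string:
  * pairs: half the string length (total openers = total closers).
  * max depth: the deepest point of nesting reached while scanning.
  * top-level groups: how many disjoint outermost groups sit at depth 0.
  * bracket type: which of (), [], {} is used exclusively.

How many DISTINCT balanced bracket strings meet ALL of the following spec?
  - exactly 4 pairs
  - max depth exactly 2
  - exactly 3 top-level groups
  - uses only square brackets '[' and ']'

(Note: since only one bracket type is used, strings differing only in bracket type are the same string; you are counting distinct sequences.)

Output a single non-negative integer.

Answer: 3

Derivation:
Spec: pairs=4 depth=2 groups=3
Count(depth <= 2) = 3
Count(depth <= 1) = 0
Count(depth == 2) = 3 - 0 = 3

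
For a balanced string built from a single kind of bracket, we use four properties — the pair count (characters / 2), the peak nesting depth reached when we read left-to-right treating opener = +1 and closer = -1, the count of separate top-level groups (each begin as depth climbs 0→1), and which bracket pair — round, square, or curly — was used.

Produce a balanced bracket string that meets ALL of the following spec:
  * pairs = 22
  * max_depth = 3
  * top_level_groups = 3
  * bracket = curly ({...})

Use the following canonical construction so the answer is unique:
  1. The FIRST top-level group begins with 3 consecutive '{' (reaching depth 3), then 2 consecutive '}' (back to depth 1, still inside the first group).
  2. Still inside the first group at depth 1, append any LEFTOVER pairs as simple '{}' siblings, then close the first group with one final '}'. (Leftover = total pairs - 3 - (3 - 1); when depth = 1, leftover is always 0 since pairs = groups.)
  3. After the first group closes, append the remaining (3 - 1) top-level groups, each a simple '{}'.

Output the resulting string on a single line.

Spec: pairs=22 depth=3 groups=3
Leftover pairs = 22 - 3 - (3-1) = 17
First group: deep chain of depth 3 + 17 sibling pairs
Remaining 2 groups: simple '{}' each

Answer: {{{}}{}{}{}{}{}{}{}{}{}{}{}{}{}{}{}{}{}}{}{}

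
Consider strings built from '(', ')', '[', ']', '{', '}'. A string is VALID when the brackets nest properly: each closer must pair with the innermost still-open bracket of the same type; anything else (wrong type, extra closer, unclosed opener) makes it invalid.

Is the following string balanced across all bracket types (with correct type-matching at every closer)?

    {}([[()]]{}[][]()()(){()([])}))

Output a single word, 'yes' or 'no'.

pos 0: push '{'; stack = {
pos 1: '}' matches '{'; pop; stack = (empty)
pos 2: push '('; stack = (
pos 3: push '['; stack = ([
pos 4: push '['; stack = ([[
pos 5: push '('; stack = ([[(
pos 6: ')' matches '('; pop; stack = ([[
pos 7: ']' matches '['; pop; stack = ([
pos 8: ']' matches '['; pop; stack = (
pos 9: push '{'; stack = ({
pos 10: '}' matches '{'; pop; stack = (
pos 11: push '['; stack = ([
pos 12: ']' matches '['; pop; stack = (
pos 13: push '['; stack = ([
pos 14: ']' matches '['; pop; stack = (
pos 15: push '('; stack = ((
pos 16: ')' matches '('; pop; stack = (
pos 17: push '('; stack = ((
pos 18: ')' matches '('; pop; stack = (
pos 19: push '('; stack = ((
pos 20: ')' matches '('; pop; stack = (
pos 21: push '{'; stack = ({
pos 22: push '('; stack = ({(
pos 23: ')' matches '('; pop; stack = ({
pos 24: push '('; stack = ({(
pos 25: push '['; stack = ({([
pos 26: ']' matches '['; pop; stack = ({(
pos 27: ')' matches '('; pop; stack = ({
pos 28: '}' matches '{'; pop; stack = (
pos 29: ')' matches '('; pop; stack = (empty)
pos 30: saw closer ')' but stack is empty → INVALID
Verdict: unmatched closer ')' at position 30 → no

Answer: no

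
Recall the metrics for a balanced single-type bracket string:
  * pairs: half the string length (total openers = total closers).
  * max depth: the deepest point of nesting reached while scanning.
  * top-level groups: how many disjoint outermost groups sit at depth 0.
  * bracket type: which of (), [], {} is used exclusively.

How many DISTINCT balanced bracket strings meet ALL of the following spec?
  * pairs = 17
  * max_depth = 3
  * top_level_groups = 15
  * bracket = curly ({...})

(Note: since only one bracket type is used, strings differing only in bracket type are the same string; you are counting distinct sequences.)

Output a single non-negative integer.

Answer: 15

Derivation:
Spec: pairs=17 depth=3 groups=15
Count(depth <= 3) = 135
Count(depth <= 2) = 120
Count(depth == 3) = 135 - 120 = 15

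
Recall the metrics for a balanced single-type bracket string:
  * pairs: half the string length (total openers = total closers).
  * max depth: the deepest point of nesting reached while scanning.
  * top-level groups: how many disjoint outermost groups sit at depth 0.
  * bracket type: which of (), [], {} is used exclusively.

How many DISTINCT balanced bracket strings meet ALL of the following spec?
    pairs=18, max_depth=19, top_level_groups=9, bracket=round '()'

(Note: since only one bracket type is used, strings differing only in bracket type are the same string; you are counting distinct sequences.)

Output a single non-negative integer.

Answer: 0

Derivation:
Spec: pairs=18 depth=19 groups=9
Count(depth <= 19) = 1562275
Count(depth <= 18) = 1562275
Count(depth == 19) = 1562275 - 1562275 = 0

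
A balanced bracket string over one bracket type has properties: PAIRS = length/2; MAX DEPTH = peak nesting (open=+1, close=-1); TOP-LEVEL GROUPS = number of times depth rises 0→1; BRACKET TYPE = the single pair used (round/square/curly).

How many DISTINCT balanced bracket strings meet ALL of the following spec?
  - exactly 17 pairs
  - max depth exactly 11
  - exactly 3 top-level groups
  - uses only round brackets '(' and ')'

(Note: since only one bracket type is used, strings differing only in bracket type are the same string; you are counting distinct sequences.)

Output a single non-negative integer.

Spec: pairs=17 depth=11 groups=3
Count(depth <= 11) = 25653165
Count(depth <= 10) = 25603665
Count(depth == 11) = 25653165 - 25603665 = 49500

Answer: 49500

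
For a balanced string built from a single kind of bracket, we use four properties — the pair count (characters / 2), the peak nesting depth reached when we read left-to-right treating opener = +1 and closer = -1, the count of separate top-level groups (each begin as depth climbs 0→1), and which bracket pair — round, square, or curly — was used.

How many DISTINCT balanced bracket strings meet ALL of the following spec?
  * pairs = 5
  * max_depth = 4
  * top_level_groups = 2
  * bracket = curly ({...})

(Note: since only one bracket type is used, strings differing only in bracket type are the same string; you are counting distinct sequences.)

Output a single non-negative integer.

Spec: pairs=5 depth=4 groups=2
Count(depth <= 4) = 14
Count(depth <= 3) = 12
Count(depth == 4) = 14 - 12 = 2

Answer: 2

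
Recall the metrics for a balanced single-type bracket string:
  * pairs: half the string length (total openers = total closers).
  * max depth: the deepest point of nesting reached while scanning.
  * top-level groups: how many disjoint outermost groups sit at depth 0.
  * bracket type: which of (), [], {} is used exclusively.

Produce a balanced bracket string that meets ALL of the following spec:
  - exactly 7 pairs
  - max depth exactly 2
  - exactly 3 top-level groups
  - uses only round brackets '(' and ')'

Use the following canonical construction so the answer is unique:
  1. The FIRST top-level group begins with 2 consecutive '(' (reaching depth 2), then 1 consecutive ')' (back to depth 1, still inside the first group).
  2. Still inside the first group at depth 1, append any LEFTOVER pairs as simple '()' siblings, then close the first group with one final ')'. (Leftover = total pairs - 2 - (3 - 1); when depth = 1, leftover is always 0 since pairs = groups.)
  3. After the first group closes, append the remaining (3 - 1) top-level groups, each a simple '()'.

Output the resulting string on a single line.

Answer: (()()()())()()

Derivation:
Spec: pairs=7 depth=2 groups=3
Leftover pairs = 7 - 2 - (3-1) = 3
First group: deep chain of depth 2 + 3 sibling pairs
Remaining 2 groups: simple '()' each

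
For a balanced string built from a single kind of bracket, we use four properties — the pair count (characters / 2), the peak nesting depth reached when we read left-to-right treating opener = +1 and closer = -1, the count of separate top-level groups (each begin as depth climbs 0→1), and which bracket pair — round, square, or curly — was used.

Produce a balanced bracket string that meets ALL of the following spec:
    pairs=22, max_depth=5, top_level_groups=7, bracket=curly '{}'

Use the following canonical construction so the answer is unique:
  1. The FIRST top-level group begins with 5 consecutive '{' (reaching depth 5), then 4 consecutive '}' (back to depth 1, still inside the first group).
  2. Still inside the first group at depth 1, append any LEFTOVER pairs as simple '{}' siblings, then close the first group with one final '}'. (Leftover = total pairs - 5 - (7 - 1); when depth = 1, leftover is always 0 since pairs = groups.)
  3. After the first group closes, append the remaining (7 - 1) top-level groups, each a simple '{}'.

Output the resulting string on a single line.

Spec: pairs=22 depth=5 groups=7
Leftover pairs = 22 - 5 - (7-1) = 11
First group: deep chain of depth 5 + 11 sibling pairs
Remaining 6 groups: simple '{}' each

Answer: {{{{{}}}}{}{}{}{}{}{}{}{}{}{}{}}{}{}{}{}{}{}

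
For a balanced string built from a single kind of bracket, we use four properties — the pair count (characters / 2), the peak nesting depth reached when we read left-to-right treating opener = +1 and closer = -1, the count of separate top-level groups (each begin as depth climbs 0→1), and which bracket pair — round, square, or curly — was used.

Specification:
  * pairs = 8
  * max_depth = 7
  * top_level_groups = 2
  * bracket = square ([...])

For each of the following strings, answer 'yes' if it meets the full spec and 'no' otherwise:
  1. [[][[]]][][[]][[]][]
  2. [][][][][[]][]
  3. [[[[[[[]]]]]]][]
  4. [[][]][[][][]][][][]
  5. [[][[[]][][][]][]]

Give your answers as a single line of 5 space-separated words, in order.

Answer: no no yes no no

Derivation:
String 1 '[[][[]]][][[]][[]][]': depth seq [1 2 1 2 3 2 1 0 1 0 1 2 1 0 1 2 1 0 1 0]
  -> pairs=10 depth=3 groups=5 -> no
String 2 '[][][][][[]][]': depth seq [1 0 1 0 1 0 1 0 1 2 1 0 1 0]
  -> pairs=7 depth=2 groups=6 -> no
String 3 '[[[[[[[]]]]]]][]': depth seq [1 2 3 4 5 6 7 6 5 4 3 2 1 0 1 0]
  -> pairs=8 depth=7 groups=2 -> yes
String 4 '[[][]][[][][]][][][]': depth seq [1 2 1 2 1 0 1 2 1 2 1 2 1 0 1 0 1 0 1 0]
  -> pairs=10 depth=2 groups=5 -> no
String 5 '[[][[[]][][][]][]]': depth seq [1 2 1 2 3 4 3 2 3 2 3 2 3 2 1 2 1 0]
  -> pairs=9 depth=4 groups=1 -> no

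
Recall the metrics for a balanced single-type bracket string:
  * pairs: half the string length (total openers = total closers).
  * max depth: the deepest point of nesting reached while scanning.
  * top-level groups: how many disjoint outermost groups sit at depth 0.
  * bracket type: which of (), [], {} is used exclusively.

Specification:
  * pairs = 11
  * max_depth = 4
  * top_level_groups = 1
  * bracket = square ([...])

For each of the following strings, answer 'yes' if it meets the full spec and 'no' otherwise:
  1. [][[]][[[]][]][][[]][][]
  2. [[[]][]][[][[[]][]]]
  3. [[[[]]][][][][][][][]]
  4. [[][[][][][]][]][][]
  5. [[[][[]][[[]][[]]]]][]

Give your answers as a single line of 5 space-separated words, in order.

String 1 '[][[]][[[]][]][][[]][][]': depth seq [1 0 1 2 1 0 1 2 3 2 1 2 1 0 1 0 1 2 1 0 1 0 1 0]
  -> pairs=12 depth=3 groups=7 -> no
String 2 '[[[]][]][[][[[]][]]]': depth seq [1 2 3 2 1 2 1 0 1 2 1 2 3 4 3 2 3 2 1 0]
  -> pairs=10 depth=4 groups=2 -> no
String 3 '[[[[]]][][][][][][][]]': depth seq [1 2 3 4 3 2 1 2 1 2 1 2 1 2 1 2 1 2 1 2 1 0]
  -> pairs=11 depth=4 groups=1 -> yes
String 4 '[[][[][][][]][]][][]': depth seq [1 2 1 2 3 2 3 2 3 2 3 2 1 2 1 0 1 0 1 0]
  -> pairs=10 depth=3 groups=3 -> no
String 5 '[[[][[]][[[]][[]]]]][]': depth seq [1 2 3 2 3 4 3 2 3 4 5 4 3 4 5 4 3 2 1 0 1 0]
  -> pairs=11 depth=5 groups=2 -> no

Answer: no no yes no no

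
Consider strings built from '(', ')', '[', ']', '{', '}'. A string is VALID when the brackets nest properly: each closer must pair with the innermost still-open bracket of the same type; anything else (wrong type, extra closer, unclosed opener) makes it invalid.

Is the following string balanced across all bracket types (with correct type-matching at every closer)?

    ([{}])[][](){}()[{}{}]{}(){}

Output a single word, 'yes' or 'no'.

Answer: yes

Derivation:
pos 0: push '('; stack = (
pos 1: push '['; stack = ([
pos 2: push '{'; stack = ([{
pos 3: '}' matches '{'; pop; stack = ([
pos 4: ']' matches '['; pop; stack = (
pos 5: ')' matches '('; pop; stack = (empty)
pos 6: push '['; stack = [
pos 7: ']' matches '['; pop; stack = (empty)
pos 8: push '['; stack = [
pos 9: ']' matches '['; pop; stack = (empty)
pos 10: push '('; stack = (
pos 11: ')' matches '('; pop; stack = (empty)
pos 12: push '{'; stack = {
pos 13: '}' matches '{'; pop; stack = (empty)
pos 14: push '('; stack = (
pos 15: ')' matches '('; pop; stack = (empty)
pos 16: push '['; stack = [
pos 17: push '{'; stack = [{
pos 18: '}' matches '{'; pop; stack = [
pos 19: push '{'; stack = [{
pos 20: '}' matches '{'; pop; stack = [
pos 21: ']' matches '['; pop; stack = (empty)
pos 22: push '{'; stack = {
pos 23: '}' matches '{'; pop; stack = (empty)
pos 24: push '('; stack = (
pos 25: ')' matches '('; pop; stack = (empty)
pos 26: push '{'; stack = {
pos 27: '}' matches '{'; pop; stack = (empty)
end: stack empty → VALID
Verdict: properly nested → yes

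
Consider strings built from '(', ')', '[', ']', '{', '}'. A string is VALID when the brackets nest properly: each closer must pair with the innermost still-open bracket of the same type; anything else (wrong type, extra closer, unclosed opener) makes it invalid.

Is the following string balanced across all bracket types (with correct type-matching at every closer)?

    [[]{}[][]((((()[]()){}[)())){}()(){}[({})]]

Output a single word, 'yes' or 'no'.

Answer: no

Derivation:
pos 0: push '['; stack = [
pos 1: push '['; stack = [[
pos 2: ']' matches '['; pop; stack = [
pos 3: push '{'; stack = [{
pos 4: '}' matches '{'; pop; stack = [
pos 5: push '['; stack = [[
pos 6: ']' matches '['; pop; stack = [
pos 7: push '['; stack = [[
pos 8: ']' matches '['; pop; stack = [
pos 9: push '('; stack = [(
pos 10: push '('; stack = [((
pos 11: push '('; stack = [(((
pos 12: push '('; stack = [((((
pos 13: push '('; stack = [(((((
pos 14: ')' matches '('; pop; stack = [((((
pos 15: push '['; stack = [(((([
pos 16: ']' matches '['; pop; stack = [((((
pos 17: push '('; stack = [(((((
pos 18: ')' matches '('; pop; stack = [((((
pos 19: ')' matches '('; pop; stack = [(((
pos 20: push '{'; stack = [((({
pos 21: '}' matches '{'; pop; stack = [(((
pos 22: push '['; stack = [((([
pos 23: saw closer ')' but top of stack is '[' (expected ']') → INVALID
Verdict: type mismatch at position 23: ')' closes '[' → no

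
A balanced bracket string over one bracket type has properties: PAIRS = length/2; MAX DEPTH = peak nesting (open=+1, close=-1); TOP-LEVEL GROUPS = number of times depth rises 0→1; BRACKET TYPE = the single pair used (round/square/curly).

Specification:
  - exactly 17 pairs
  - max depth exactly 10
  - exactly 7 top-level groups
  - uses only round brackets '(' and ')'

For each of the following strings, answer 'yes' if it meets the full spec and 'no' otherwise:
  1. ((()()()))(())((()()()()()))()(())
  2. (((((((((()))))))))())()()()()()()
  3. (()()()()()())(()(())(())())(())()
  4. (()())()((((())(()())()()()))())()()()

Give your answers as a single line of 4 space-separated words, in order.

String 1 '((()()()))(())((()()()()()))()(())': depth seq [1 2 3 2 3 2 3 2 1 0 1 2 1 0 1 2 3 2 3 2 3 2 3 2 3 2 1 0 1 0 1 2 1 0]
  -> pairs=17 depth=3 groups=5 -> no
String 2 '(((((((((()))))))))())()()()()()()': depth seq [1 2 3 4 5 6 7 8 9 10 9 8 7 6 5 4 3 2 1 2 1 0 1 0 1 0 1 0 1 0 1 0 1 0]
  -> pairs=17 depth=10 groups=7 -> yes
String 3 '(()()()()()())(()(())(())())(())()': depth seq [1 2 1 2 1 2 1 2 1 2 1 2 1 0 1 2 1 2 3 2 1 2 3 2 1 2 1 0 1 2 1 0 1 0]
  -> pairs=17 depth=3 groups=4 -> no
String 4 '(()())()((((())(()())()()()))())()()()': depth seq [1 2 1 2 1 0 1 0 1 2 3 4 5 4 3 4 5 4 5 4 3 4 3 4 3 4 3 2 1 2 1 0 1 0 1 0 1 0]
  -> pairs=19 depth=5 groups=6 -> no

Answer: no yes no no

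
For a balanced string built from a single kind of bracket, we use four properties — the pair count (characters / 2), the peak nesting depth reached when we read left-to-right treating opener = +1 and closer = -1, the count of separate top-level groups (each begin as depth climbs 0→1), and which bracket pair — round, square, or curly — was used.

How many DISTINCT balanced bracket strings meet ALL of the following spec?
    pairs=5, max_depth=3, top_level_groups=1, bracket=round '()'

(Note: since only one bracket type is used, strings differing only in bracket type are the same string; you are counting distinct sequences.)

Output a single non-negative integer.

Answer: 7

Derivation:
Spec: pairs=5 depth=3 groups=1
Count(depth <= 3) = 8
Count(depth <= 2) = 1
Count(depth == 3) = 8 - 1 = 7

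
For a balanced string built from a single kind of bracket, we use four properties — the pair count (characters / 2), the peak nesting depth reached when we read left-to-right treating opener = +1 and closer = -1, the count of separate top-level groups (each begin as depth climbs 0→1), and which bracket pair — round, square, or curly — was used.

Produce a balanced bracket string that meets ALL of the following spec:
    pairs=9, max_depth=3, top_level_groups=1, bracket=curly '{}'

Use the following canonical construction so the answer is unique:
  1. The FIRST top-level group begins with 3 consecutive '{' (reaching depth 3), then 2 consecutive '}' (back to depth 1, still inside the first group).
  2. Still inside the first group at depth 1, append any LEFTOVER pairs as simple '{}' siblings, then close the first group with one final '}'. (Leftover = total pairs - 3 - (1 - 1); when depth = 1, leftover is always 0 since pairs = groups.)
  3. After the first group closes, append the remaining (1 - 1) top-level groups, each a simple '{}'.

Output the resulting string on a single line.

Spec: pairs=9 depth=3 groups=1
Leftover pairs = 9 - 3 - (1-1) = 6
First group: deep chain of depth 3 + 6 sibling pairs
Remaining 0 groups: simple '{}' each

Answer: {{{}}{}{}{}{}{}{}}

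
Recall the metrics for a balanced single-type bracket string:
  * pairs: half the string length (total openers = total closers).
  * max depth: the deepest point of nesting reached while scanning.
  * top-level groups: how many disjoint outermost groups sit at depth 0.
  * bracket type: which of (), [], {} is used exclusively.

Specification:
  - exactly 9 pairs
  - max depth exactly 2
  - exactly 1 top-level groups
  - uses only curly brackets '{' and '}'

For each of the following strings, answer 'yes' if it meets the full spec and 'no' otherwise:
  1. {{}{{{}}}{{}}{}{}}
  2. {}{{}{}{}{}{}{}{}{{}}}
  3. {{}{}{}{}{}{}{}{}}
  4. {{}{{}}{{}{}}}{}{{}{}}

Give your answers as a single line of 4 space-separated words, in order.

Answer: no no yes no

Derivation:
String 1 '{{}{{{}}}{{}}{}{}}': depth seq [1 2 1 2 3 4 3 2 1 2 3 2 1 2 1 2 1 0]
  -> pairs=9 depth=4 groups=1 -> no
String 2 '{}{{}{}{}{}{}{}{}{{}}}': depth seq [1 0 1 2 1 2 1 2 1 2 1 2 1 2 1 2 1 2 3 2 1 0]
  -> pairs=11 depth=3 groups=2 -> no
String 3 '{{}{}{}{}{}{}{}{}}': depth seq [1 2 1 2 1 2 1 2 1 2 1 2 1 2 1 2 1 0]
  -> pairs=9 depth=2 groups=1 -> yes
String 4 '{{}{{}}{{}{}}}{}{{}{}}': depth seq [1 2 1 2 3 2 1 2 3 2 3 2 1 0 1 0 1 2 1 2 1 0]
  -> pairs=11 depth=3 groups=3 -> no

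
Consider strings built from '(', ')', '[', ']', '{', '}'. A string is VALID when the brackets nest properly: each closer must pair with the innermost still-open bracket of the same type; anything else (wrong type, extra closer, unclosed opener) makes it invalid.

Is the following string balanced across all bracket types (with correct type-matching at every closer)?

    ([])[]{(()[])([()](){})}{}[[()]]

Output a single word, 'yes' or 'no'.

Answer: yes

Derivation:
pos 0: push '('; stack = (
pos 1: push '['; stack = ([
pos 2: ']' matches '['; pop; stack = (
pos 3: ')' matches '('; pop; stack = (empty)
pos 4: push '['; stack = [
pos 5: ']' matches '['; pop; stack = (empty)
pos 6: push '{'; stack = {
pos 7: push '('; stack = {(
pos 8: push '('; stack = {((
pos 9: ')' matches '('; pop; stack = {(
pos 10: push '['; stack = {([
pos 11: ']' matches '['; pop; stack = {(
pos 12: ')' matches '('; pop; stack = {
pos 13: push '('; stack = {(
pos 14: push '['; stack = {([
pos 15: push '('; stack = {([(
pos 16: ')' matches '('; pop; stack = {([
pos 17: ']' matches '['; pop; stack = {(
pos 18: push '('; stack = {((
pos 19: ')' matches '('; pop; stack = {(
pos 20: push '{'; stack = {({
pos 21: '}' matches '{'; pop; stack = {(
pos 22: ')' matches '('; pop; stack = {
pos 23: '}' matches '{'; pop; stack = (empty)
pos 24: push '{'; stack = {
pos 25: '}' matches '{'; pop; stack = (empty)
pos 26: push '['; stack = [
pos 27: push '['; stack = [[
pos 28: push '('; stack = [[(
pos 29: ')' matches '('; pop; stack = [[
pos 30: ']' matches '['; pop; stack = [
pos 31: ']' matches '['; pop; stack = (empty)
end: stack empty → VALID
Verdict: properly nested → yes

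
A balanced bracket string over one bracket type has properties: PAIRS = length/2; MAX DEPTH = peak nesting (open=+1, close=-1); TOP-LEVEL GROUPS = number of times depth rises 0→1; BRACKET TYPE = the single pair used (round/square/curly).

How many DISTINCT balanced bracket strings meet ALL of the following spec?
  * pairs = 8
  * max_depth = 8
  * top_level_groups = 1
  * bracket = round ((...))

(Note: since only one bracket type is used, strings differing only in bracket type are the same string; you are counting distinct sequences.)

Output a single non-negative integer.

Spec: pairs=8 depth=8 groups=1
Count(depth <= 8) = 429
Count(depth <= 7) = 428
Count(depth == 8) = 429 - 428 = 1

Answer: 1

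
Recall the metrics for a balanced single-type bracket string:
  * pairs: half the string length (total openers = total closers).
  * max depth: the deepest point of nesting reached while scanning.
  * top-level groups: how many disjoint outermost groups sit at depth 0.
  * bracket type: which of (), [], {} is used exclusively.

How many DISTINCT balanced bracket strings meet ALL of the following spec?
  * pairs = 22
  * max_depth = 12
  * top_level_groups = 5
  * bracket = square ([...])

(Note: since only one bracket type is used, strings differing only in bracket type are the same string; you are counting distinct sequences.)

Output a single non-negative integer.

Spec: pairs=22 depth=12 groups=5
Count(depth <= 12) = 6539355210
Count(depth <= 11) = 6532015890
Count(depth == 12) = 6539355210 - 6532015890 = 7339320

Answer: 7339320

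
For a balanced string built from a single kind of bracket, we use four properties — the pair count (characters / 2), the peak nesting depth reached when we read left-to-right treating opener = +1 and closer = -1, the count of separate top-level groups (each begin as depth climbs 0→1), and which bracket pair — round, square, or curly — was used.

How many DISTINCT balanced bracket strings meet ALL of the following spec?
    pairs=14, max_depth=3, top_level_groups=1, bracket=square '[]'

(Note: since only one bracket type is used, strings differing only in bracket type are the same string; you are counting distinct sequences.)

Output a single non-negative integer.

Spec: pairs=14 depth=3 groups=1
Count(depth <= 3) = 4096
Count(depth <= 2) = 1
Count(depth == 3) = 4096 - 1 = 4095

Answer: 4095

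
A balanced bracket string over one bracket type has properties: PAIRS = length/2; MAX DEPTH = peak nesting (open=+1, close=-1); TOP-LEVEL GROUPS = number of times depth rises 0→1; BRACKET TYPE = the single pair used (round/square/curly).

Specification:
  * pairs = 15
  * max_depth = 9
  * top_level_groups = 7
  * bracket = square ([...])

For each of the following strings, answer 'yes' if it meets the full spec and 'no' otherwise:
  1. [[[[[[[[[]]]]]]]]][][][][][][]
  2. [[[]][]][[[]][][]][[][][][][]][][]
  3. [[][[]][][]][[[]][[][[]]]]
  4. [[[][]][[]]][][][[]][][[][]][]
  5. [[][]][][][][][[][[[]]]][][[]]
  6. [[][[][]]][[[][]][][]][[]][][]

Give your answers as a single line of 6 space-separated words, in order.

String 1 '[[[[[[[[[]]]]]]]]][][][][][][]': depth seq [1 2 3 4 5 6 7 8 9 8 7 6 5 4 3 2 1 0 1 0 1 0 1 0 1 0 1 0 1 0]
  -> pairs=15 depth=9 groups=7 -> yes
String 2 '[[[]][]][[[]][][]][[][][][][]][][]': depth seq [1 2 3 2 1 2 1 0 1 2 3 2 1 2 1 2 1 0 1 2 1 2 1 2 1 2 1 2 1 0 1 0 1 0]
  -> pairs=17 depth=3 groups=5 -> no
String 3 '[[][[]][][]][[[]][[][[]]]]': depth seq [1 2 1 2 3 2 1 2 1 2 1 0 1 2 3 2 1 2 3 2 3 4 3 2 1 0]
  -> pairs=13 depth=4 groups=2 -> no
String 4 '[[[][]][[]]][][][[]][][[][]][]': depth seq [1 2 3 2 3 2 1 2 3 2 1 0 1 0 1 0 1 2 1 0 1 0 1 2 1 2 1 0 1 0]
  -> pairs=15 depth=3 groups=7 -> no
String 5 '[[][]][][][][][[][[[]]]][][[]]': depth seq [1 2 1 2 1 0 1 0 1 0 1 0 1 0 1 2 1 2 3 4 3 2 1 0 1 0 1 2 1 0]
  -> pairs=15 depth=4 groups=8 -> no
String 6 '[[][[][]]][[[][]][][]][[]][][]': depth seq [1 2 1 2 3 2 3 2 1 0 1 2 3 2 3 2 1 2 1 2 1 0 1 2 1 0 1 0 1 0]
  -> pairs=15 depth=3 groups=5 -> no

Answer: yes no no no no no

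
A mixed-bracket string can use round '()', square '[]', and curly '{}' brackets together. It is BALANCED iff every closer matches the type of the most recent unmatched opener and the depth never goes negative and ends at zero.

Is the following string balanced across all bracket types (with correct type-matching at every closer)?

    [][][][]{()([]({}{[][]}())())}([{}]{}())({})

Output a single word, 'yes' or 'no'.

Answer: yes

Derivation:
pos 0: push '['; stack = [
pos 1: ']' matches '['; pop; stack = (empty)
pos 2: push '['; stack = [
pos 3: ']' matches '['; pop; stack = (empty)
pos 4: push '['; stack = [
pos 5: ']' matches '['; pop; stack = (empty)
pos 6: push '['; stack = [
pos 7: ']' matches '['; pop; stack = (empty)
pos 8: push '{'; stack = {
pos 9: push '('; stack = {(
pos 10: ')' matches '('; pop; stack = {
pos 11: push '('; stack = {(
pos 12: push '['; stack = {([
pos 13: ']' matches '['; pop; stack = {(
pos 14: push '('; stack = {((
pos 15: push '{'; stack = {(({
pos 16: '}' matches '{'; pop; stack = {((
pos 17: push '{'; stack = {(({
pos 18: push '['; stack = {(({[
pos 19: ']' matches '['; pop; stack = {(({
pos 20: push '['; stack = {(({[
pos 21: ']' matches '['; pop; stack = {(({
pos 22: '}' matches '{'; pop; stack = {((
pos 23: push '('; stack = {(((
pos 24: ')' matches '('; pop; stack = {((
pos 25: ')' matches '('; pop; stack = {(
pos 26: push '('; stack = {((
pos 27: ')' matches '('; pop; stack = {(
pos 28: ')' matches '('; pop; stack = {
pos 29: '}' matches '{'; pop; stack = (empty)
pos 30: push '('; stack = (
pos 31: push '['; stack = ([
pos 32: push '{'; stack = ([{
pos 33: '}' matches '{'; pop; stack = ([
pos 34: ']' matches '['; pop; stack = (
pos 35: push '{'; stack = ({
pos 36: '}' matches '{'; pop; stack = (
pos 37: push '('; stack = ((
pos 38: ')' matches '('; pop; stack = (
pos 39: ')' matches '('; pop; stack = (empty)
pos 40: push '('; stack = (
pos 41: push '{'; stack = ({
pos 42: '}' matches '{'; pop; stack = (
pos 43: ')' matches '('; pop; stack = (empty)
end: stack empty → VALID
Verdict: properly nested → yes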